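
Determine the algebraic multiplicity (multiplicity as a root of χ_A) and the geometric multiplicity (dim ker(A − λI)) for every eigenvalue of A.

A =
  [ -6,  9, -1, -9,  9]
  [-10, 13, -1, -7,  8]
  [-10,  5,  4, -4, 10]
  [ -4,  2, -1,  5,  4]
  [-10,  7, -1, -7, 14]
λ = 6: alg = 5, geom = 2

Step 1 — factor the characteristic polynomial to read off the algebraic multiplicities:
  χ_A(x) = (x - 6)^5

Step 2 — compute geometric multiplicities via the rank-nullity identity g(λ) = n − rank(A − λI):
  rank(A − (6)·I) = 3, so dim ker(A − (6)·I) = n − 3 = 2

Summary:
  λ = 6: algebraic multiplicity = 5, geometric multiplicity = 2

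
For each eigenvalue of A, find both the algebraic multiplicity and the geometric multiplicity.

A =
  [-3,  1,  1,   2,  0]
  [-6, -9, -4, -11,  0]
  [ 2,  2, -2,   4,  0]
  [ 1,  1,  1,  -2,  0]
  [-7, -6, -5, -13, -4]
λ = -4: alg = 5, geom = 3

Step 1 — factor the characteristic polynomial to read off the algebraic multiplicities:
  χ_A(x) = (x + 4)^5

Step 2 — compute geometric multiplicities via the rank-nullity identity g(λ) = n − rank(A − λI):
  rank(A − (-4)·I) = 2, so dim ker(A − (-4)·I) = n − 2 = 3

Summary:
  λ = -4: algebraic multiplicity = 5, geometric multiplicity = 3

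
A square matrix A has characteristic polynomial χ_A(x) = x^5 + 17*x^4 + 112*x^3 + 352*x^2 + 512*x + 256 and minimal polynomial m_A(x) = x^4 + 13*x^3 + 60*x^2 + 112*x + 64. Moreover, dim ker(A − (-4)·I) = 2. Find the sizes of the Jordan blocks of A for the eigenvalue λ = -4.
Block sizes for λ = -4: [3, 1]

Step 1 — from the characteristic polynomial, algebraic multiplicity of λ = -4 is 4. From dim ker(A − (-4)·I) = 2, there are exactly 2 Jordan blocks for λ = -4.
Step 2 — from the minimal polynomial, the factor (x + 4)^3 tells us the largest block for λ = -4 has size 3.
Step 3 — with total size 4, 2 blocks, and largest block 3, the block sizes (in nonincreasing order) are [3, 1].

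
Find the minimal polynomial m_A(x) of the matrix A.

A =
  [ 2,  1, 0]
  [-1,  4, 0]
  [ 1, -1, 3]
x^2 - 6*x + 9

The characteristic polynomial is χ_A(x) = (x - 3)^3, so the eigenvalues are known. The minimal polynomial is
  m_A(x) = Π_λ (x − λ)^{k_λ}
where k_λ is the size of the *largest* Jordan block for λ (equivalently, the smallest k with (A − λI)^k v = 0 for every generalised eigenvector v of λ).

  λ = 3: largest Jordan block has size 2, contributing (x − 3)^2

So m_A(x) = (x - 3)^2 = x^2 - 6*x + 9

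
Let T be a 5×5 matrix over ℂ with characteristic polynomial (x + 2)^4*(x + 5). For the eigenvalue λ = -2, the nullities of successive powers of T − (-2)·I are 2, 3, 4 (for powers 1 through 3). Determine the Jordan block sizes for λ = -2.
Block sizes for λ = -2: [3, 1]

From the dimensions of kernels of powers, the number of Jordan blocks of size at least j is d_j − d_{j−1} where d_j = dim ker(N^j) (with d_0 = 0). Computing the differences gives [2, 1, 1].
The number of blocks of size exactly k is (#blocks of size ≥ k) − (#blocks of size ≥ k + 1), so the partition is: 1 block(s) of size 1, 1 block(s) of size 3.
In nonincreasing order the block sizes are [3, 1].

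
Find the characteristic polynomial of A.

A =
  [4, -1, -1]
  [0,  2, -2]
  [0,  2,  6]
x^3 - 12*x^2 + 48*x - 64

Expanding det(x·I − A) (e.g. by cofactor expansion or by noting that A is similar to its Jordan form J, which has the same characteristic polynomial as A) gives
  χ_A(x) = x^3 - 12*x^2 + 48*x - 64
which factors as (x - 4)^3. The eigenvalues (with algebraic multiplicities) are λ = 4 with multiplicity 3.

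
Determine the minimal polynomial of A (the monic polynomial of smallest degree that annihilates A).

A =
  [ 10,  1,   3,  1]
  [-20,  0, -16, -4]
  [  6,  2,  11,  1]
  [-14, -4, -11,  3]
x^2 - 12*x + 36

The characteristic polynomial is χ_A(x) = (x - 6)^4, so the eigenvalues are known. The minimal polynomial is
  m_A(x) = Π_λ (x − λ)^{k_λ}
where k_λ is the size of the *largest* Jordan block for λ (equivalently, the smallest k with (A − λI)^k v = 0 for every generalised eigenvector v of λ).

  λ = 6: largest Jordan block has size 2, contributing (x − 6)^2

So m_A(x) = (x - 6)^2 = x^2 - 12*x + 36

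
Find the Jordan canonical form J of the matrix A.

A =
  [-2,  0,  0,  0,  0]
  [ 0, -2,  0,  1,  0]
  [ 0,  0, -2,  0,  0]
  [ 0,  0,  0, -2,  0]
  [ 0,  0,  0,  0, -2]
J_2(-2) ⊕ J_1(-2) ⊕ J_1(-2) ⊕ J_1(-2)

The characteristic polynomial is
  det(x·I − A) = x^5 + 10*x^4 + 40*x^3 + 80*x^2 + 80*x + 32 = (x + 2)^5

Eigenvalues and multiplicities (the geometric multiplicity of λ is n − rank(A − λI), which equals the number of Jordan blocks for λ):
  λ = -2: algebraic multiplicity = 5, geometric multiplicity = 4

Determining the block sizes for each eigenvalue:
  λ = -2: 4 blocks summing to 5 forces exactly one block of size 2 and the rest size 1 → block sizes [2, 1, 1, 1]

Assembling the blocks gives a Jordan form
J =
  [-2,  1,  0,  0,  0]
  [ 0, -2,  0,  0,  0]
  [ 0,  0, -2,  0,  0]
  [ 0,  0,  0, -2,  0]
  [ 0,  0,  0,  0, -2]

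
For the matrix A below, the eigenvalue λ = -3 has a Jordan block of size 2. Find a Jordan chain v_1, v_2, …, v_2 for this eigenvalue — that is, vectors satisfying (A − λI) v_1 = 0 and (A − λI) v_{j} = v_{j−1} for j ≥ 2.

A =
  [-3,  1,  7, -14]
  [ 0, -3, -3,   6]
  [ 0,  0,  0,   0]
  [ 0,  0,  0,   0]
A Jordan chain for λ = -3 of length 2:
v_1 = (1, 0, 0, 0)ᵀ
v_2 = (0, 1, 0, 0)ᵀ

Let N = A − (-3)·I. We want v_2 with N^2 v_2 = 0 but N^1 v_2 ≠ 0; then v_{j-1} := N · v_j for j = 2, …, 2.

Pick v_2 = (0, 1, 0, 0)ᵀ.
Then v_1 = N · v_2 = (1, 0, 0, 0)ᵀ.

Sanity check: (A − (-3)·I) v_1 = (0, 0, 0, 0)ᵀ = 0. ✓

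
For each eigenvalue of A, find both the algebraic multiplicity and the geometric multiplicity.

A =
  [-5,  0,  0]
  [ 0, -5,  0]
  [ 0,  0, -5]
λ = -5: alg = 3, geom = 3

Step 1 — factor the characteristic polynomial to read off the algebraic multiplicities:
  χ_A(x) = (x + 5)^3

Step 2 — compute geometric multiplicities via the rank-nullity identity g(λ) = n − rank(A − λI):
  rank(A − (-5)·I) = 0, so dim ker(A − (-5)·I) = n − 0 = 3

Summary:
  λ = -5: algebraic multiplicity = 3, geometric multiplicity = 3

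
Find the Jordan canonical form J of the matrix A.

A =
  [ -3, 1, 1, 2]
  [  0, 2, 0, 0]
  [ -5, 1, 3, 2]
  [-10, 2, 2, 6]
J_2(2) ⊕ J_1(2) ⊕ J_1(2)

The characteristic polynomial is
  det(x·I − A) = x^4 - 8*x^3 + 24*x^2 - 32*x + 16 = (x - 2)^4

Eigenvalues and multiplicities (the geometric multiplicity of λ is n − rank(A − λI), which equals the number of Jordan blocks for λ):
  λ = 2: algebraic multiplicity = 4, geometric multiplicity = 3

Determining the block sizes for each eigenvalue:
  λ = 2: 3 blocks summing to 4 forces exactly one block of size 2 and the rest size 1 → block sizes [2, 1, 1]

Assembling the blocks gives a Jordan form
J =
  [2, 1, 0, 0]
  [0, 2, 0, 0]
  [0, 0, 2, 0]
  [0, 0, 0, 2]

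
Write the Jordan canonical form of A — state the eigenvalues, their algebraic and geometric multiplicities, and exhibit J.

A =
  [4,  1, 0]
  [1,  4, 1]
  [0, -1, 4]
J_3(4)

The characteristic polynomial is
  det(x·I − A) = x^3 - 12*x^2 + 48*x - 64 = (x - 4)^3

Eigenvalues and multiplicities (the geometric multiplicity of λ is n − rank(A − λI), which equals the number of Jordan blocks for λ):
  λ = 4: algebraic multiplicity = 3, geometric multiplicity = 1

Determining the block sizes for each eigenvalue:
  λ = 4: one block (gm = 1), so the single block has size am = 3 → block sizes [3]

Assembling the blocks gives a Jordan form
J =
  [4, 1, 0]
  [0, 4, 1]
  [0, 0, 4]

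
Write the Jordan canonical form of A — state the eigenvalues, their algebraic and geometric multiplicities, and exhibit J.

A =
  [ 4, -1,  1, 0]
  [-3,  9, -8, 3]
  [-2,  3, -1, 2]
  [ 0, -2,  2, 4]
J_3(4) ⊕ J_1(4)

The characteristic polynomial is
  det(x·I − A) = x^4 - 16*x^3 + 96*x^2 - 256*x + 256 = (x - 4)^4

Eigenvalues and multiplicities (the geometric multiplicity of λ is n − rank(A − λI), which equals the number of Jordan blocks for λ):
  λ = 4: algebraic multiplicity = 4, geometric multiplicity = 2

Determining the block sizes for each eigenvalue:
  λ = 4: with am = 4 and gm = 2, the partition is not yet determined (e.g. several partitions of 4 into 2 parts exist). Let N = A − (4)·I. Computing rank(N^1) = 2, rank(N^2) = 1, rank(N^3) = 0; the number of blocks of size ≥ j is rank(N^{j−1}) − rank(N^j), giving [2, 1, 1]. So we have 1 block(s) of size 3, 1 block(s) of size 1 → block sizes [3, 1]

Assembling the blocks gives a Jordan form
J =
  [4, 1, 0, 0]
  [0, 4, 1, 0]
  [0, 0, 4, 0]
  [0, 0, 0, 4]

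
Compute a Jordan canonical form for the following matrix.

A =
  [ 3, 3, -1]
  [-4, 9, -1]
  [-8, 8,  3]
J_3(5)

The characteristic polynomial is
  det(x·I − A) = x^3 - 15*x^2 + 75*x - 125 = (x - 5)^3

Eigenvalues and multiplicities (the geometric multiplicity of λ is n − rank(A − λI), which equals the number of Jordan blocks for λ):
  λ = 5: algebraic multiplicity = 3, geometric multiplicity = 1

Determining the block sizes for each eigenvalue:
  λ = 5: one block (gm = 1), so the single block has size am = 3 → block sizes [3]

Assembling the blocks gives a Jordan form
J =
  [5, 1, 0]
  [0, 5, 1]
  [0, 0, 5]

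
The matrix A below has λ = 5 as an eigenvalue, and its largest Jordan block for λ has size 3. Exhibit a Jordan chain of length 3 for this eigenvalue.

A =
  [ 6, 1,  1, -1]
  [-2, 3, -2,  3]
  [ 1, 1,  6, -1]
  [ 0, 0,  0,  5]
A Jordan chain for λ = 5 of length 3:
v_1 = (1, -2, 1, 0)ᵀ
v_2 = (-1, 3, -1, 0)ᵀ
v_3 = (0, 0, 0, 1)ᵀ

Let N = A − (5)·I. We want v_3 with N^3 v_3 = 0 but N^2 v_3 ≠ 0; then v_{j-1} := N · v_j for j = 3, …, 2.

Pick v_3 = (0, 0, 0, 1)ᵀ.
Then v_2 = N · v_3 = (-1, 3, -1, 0)ᵀ.
Then v_1 = N · v_2 = (1, -2, 1, 0)ᵀ.

Sanity check: (A − (5)·I) v_1 = (0, 0, 0, 0)ᵀ = 0. ✓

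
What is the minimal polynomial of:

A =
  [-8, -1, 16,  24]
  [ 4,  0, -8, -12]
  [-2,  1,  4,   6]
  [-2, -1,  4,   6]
x^3 - 2*x^2

The characteristic polynomial is χ_A(x) = x^3*(x - 2), so the eigenvalues are known. The minimal polynomial is
  m_A(x) = Π_λ (x − λ)^{k_λ}
where k_λ is the size of the *largest* Jordan block for λ (equivalently, the smallest k with (A − λI)^k v = 0 for every generalised eigenvector v of λ).

  λ = 0: largest Jordan block has size 2, contributing (x − 0)^2
  λ = 2: largest Jordan block has size 1, contributing (x − 2)

So m_A(x) = x^2*(x - 2) = x^3 - 2*x^2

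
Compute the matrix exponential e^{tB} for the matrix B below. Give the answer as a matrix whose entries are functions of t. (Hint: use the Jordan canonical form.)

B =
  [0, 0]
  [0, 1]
e^{tB} =
  [1, 0]
  [0, exp(t)]

Strategy: write B = P · J · P⁻¹ where J is a Jordan canonical form, so e^{tB} = P · e^{tJ} · P⁻¹, and e^{tJ} can be computed block-by-block.

B has Jordan form
J =
  [0, 0]
  [0, 1]
(up to reordering of blocks).

Per-block formulas:
  For a 1×1 block at λ = 0: exp(t · [0]) = [e^(0t)].
  For a 1×1 block at λ = 1: exp(t · [1]) = [e^(1t)].

After assembling e^{tJ} and conjugating by P, we get:

e^{tB} =
  [1, 0]
  [0, exp(t)]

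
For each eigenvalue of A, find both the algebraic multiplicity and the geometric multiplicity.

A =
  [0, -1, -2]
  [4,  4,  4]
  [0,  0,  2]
λ = 2: alg = 3, geom = 2

Step 1 — factor the characteristic polynomial to read off the algebraic multiplicities:
  χ_A(x) = (x - 2)^3

Step 2 — compute geometric multiplicities via the rank-nullity identity g(λ) = n − rank(A − λI):
  rank(A − (2)·I) = 1, so dim ker(A − (2)·I) = n − 1 = 2

Summary:
  λ = 2: algebraic multiplicity = 3, geometric multiplicity = 2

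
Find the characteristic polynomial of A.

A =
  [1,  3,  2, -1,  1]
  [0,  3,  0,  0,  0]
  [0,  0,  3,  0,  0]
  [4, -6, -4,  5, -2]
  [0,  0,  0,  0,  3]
x^5 - 15*x^4 + 90*x^3 - 270*x^2 + 405*x - 243

Expanding det(x·I − A) (e.g. by cofactor expansion or by noting that A is similar to its Jordan form J, which has the same characteristic polynomial as A) gives
  χ_A(x) = x^5 - 15*x^4 + 90*x^3 - 270*x^2 + 405*x - 243
which factors as (x - 3)^5. The eigenvalues (with algebraic multiplicities) are λ = 3 with multiplicity 5.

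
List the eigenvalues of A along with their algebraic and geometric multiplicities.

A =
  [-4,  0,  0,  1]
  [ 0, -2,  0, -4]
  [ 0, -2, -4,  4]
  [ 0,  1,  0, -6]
λ = -4: alg = 4, geom = 2

Step 1 — factor the characteristic polynomial to read off the algebraic multiplicities:
  χ_A(x) = (x + 4)^4

Step 2 — compute geometric multiplicities via the rank-nullity identity g(λ) = n − rank(A − λI):
  rank(A − (-4)·I) = 2, so dim ker(A − (-4)·I) = n − 2 = 2

Summary:
  λ = -4: algebraic multiplicity = 4, geometric multiplicity = 2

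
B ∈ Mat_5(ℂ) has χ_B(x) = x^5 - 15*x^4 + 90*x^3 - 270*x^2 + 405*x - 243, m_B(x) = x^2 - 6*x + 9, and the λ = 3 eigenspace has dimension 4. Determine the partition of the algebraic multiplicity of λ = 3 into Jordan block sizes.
Block sizes for λ = 3: [2, 1, 1, 1]

Step 1 — from the characteristic polynomial, algebraic multiplicity of λ = 3 is 5. From dim ker(B − (3)·I) = 4, there are exactly 4 Jordan blocks for λ = 3.
Step 2 — from the minimal polynomial, the factor (x − 3)^2 tells us the largest block for λ = 3 has size 2.
Step 3 — with total size 5, 4 blocks, and largest block 2, the block sizes (in nonincreasing order) are [2, 1, 1, 1].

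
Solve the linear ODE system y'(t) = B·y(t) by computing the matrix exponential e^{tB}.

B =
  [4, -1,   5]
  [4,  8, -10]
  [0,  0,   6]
e^{tB} =
  [-2*t*exp(6*t) + exp(6*t), -t*exp(6*t), 5*t*exp(6*t)]
  [4*t*exp(6*t), 2*t*exp(6*t) + exp(6*t), -10*t*exp(6*t)]
  [0, 0, exp(6*t)]

Strategy: write B = P · J · P⁻¹ where J is a Jordan canonical form, so e^{tB} = P · e^{tJ} · P⁻¹, and e^{tJ} can be computed block-by-block.

B has Jordan form
J =
  [6, 1, 0]
  [0, 6, 0]
  [0, 0, 6]
(up to reordering of blocks).

Per-block formulas:
  For a 1×1 block at λ = 6: exp(t · [6]) = [e^(6t)].
  For a 2×2 Jordan block J_2(6): exp(t · J_2(6)) = e^(6t)·(I + t·N), where N is the 2×2 nilpotent shift.

After assembling e^{tJ} and conjugating by P, we get:

e^{tB} =
  [-2*t*exp(6*t) + exp(6*t), -t*exp(6*t), 5*t*exp(6*t)]
  [4*t*exp(6*t), 2*t*exp(6*t) + exp(6*t), -10*t*exp(6*t)]
  [0, 0, exp(6*t)]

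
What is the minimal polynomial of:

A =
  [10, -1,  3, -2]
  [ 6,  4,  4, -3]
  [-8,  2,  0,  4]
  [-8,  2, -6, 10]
x^3 - 18*x^2 + 108*x - 216

The characteristic polynomial is χ_A(x) = (x - 6)^4, so the eigenvalues are known. The minimal polynomial is
  m_A(x) = Π_λ (x − λ)^{k_λ}
where k_λ is the size of the *largest* Jordan block for λ (equivalently, the smallest k with (A − λI)^k v = 0 for every generalised eigenvector v of λ).

  λ = 6: largest Jordan block has size 3, contributing (x − 6)^3

So m_A(x) = (x - 6)^3 = x^3 - 18*x^2 + 108*x - 216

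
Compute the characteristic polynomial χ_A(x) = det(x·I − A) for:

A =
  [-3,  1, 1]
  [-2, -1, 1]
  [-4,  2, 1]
x^3 + 3*x^2 + 3*x + 1

Expanding det(x·I − A) (e.g. by cofactor expansion or by noting that A is similar to its Jordan form J, which has the same characteristic polynomial as A) gives
  χ_A(x) = x^3 + 3*x^2 + 3*x + 1
which factors as (x + 1)^3. The eigenvalues (with algebraic multiplicities) are λ = -1 with multiplicity 3.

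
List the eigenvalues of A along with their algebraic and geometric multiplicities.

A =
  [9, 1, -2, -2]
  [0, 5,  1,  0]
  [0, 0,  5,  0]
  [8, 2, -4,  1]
λ = 5: alg = 4, geom = 2

Step 1 — factor the characteristic polynomial to read off the algebraic multiplicities:
  χ_A(x) = (x - 5)^4

Step 2 — compute geometric multiplicities via the rank-nullity identity g(λ) = n − rank(A − λI):
  rank(A − (5)·I) = 2, so dim ker(A − (5)·I) = n − 2 = 2

Summary:
  λ = 5: algebraic multiplicity = 4, geometric multiplicity = 2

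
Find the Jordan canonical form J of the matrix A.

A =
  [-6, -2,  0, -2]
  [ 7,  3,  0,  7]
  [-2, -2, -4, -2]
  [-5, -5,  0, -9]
J_2(-4) ⊕ J_1(-4) ⊕ J_1(-4)

The characteristic polynomial is
  det(x·I − A) = x^4 + 16*x^3 + 96*x^2 + 256*x + 256 = (x + 4)^4

Eigenvalues and multiplicities (the geometric multiplicity of λ is n − rank(A − λI), which equals the number of Jordan blocks for λ):
  λ = -4: algebraic multiplicity = 4, geometric multiplicity = 3

Determining the block sizes for each eigenvalue:
  λ = -4: 3 blocks summing to 4 forces exactly one block of size 2 and the rest size 1 → block sizes [2, 1, 1]

Assembling the blocks gives a Jordan form
J =
  [-4,  1,  0,  0]
  [ 0, -4,  0,  0]
  [ 0,  0, -4,  0]
  [ 0,  0,  0, -4]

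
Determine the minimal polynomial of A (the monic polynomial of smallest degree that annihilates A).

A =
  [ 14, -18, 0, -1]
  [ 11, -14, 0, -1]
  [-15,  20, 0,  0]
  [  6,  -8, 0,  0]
x^3

The characteristic polynomial is χ_A(x) = x^4, so the eigenvalues are known. The minimal polynomial is
  m_A(x) = Π_λ (x − λ)^{k_λ}
where k_λ is the size of the *largest* Jordan block for λ (equivalently, the smallest k with (A − λI)^k v = 0 for every generalised eigenvector v of λ).

  λ = 0: largest Jordan block has size 3, contributing (x − 0)^3

So m_A(x) = x^3 = x^3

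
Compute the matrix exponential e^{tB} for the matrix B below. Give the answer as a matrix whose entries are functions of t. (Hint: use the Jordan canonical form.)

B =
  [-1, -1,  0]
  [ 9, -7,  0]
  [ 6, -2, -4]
e^{tB} =
  [3*t*exp(-4*t) + exp(-4*t), -t*exp(-4*t), 0]
  [9*t*exp(-4*t), -3*t*exp(-4*t) + exp(-4*t), 0]
  [6*t*exp(-4*t), -2*t*exp(-4*t), exp(-4*t)]

Strategy: write B = P · J · P⁻¹ where J is a Jordan canonical form, so e^{tB} = P · e^{tJ} · P⁻¹, and e^{tJ} can be computed block-by-block.

B has Jordan form
J =
  [-4,  1,  0]
  [ 0, -4,  0]
  [ 0,  0, -4]
(up to reordering of blocks).

Per-block formulas:
  For a 2×2 Jordan block J_2(-4): exp(t · J_2(-4)) = e^(-4t)·(I + t·N), where N is the 2×2 nilpotent shift.
  For a 1×1 block at λ = -4: exp(t · [-4]) = [e^(-4t)].

After assembling e^{tJ} and conjugating by P, we get:

e^{tB} =
  [3*t*exp(-4*t) + exp(-4*t), -t*exp(-4*t), 0]
  [9*t*exp(-4*t), -3*t*exp(-4*t) + exp(-4*t), 0]
  [6*t*exp(-4*t), -2*t*exp(-4*t), exp(-4*t)]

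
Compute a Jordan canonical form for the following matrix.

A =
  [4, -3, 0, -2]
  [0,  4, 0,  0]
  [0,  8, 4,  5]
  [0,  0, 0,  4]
J_2(4) ⊕ J_2(4)

The characteristic polynomial is
  det(x·I − A) = x^4 - 16*x^3 + 96*x^2 - 256*x + 256 = (x - 4)^4

Eigenvalues and multiplicities (the geometric multiplicity of λ is n − rank(A − λI), which equals the number of Jordan blocks for λ):
  λ = 4: algebraic multiplicity = 4, geometric multiplicity = 2

Determining the block sizes for each eigenvalue:
  λ = 4: with am = 4 and gm = 2, the partition is not yet determined (e.g. several partitions of 4 into 2 parts exist). Let N = A − (4)·I. Computing rank(N^1) = 2, rank(N^2) = 0; the number of blocks of size ≥ j is rank(N^{j−1}) − rank(N^j), giving [2, 2]. So we have 2 block(s) of size 2 → block sizes [2, 2]

Assembling the blocks gives a Jordan form
J =
  [4, 1, 0, 0]
  [0, 4, 0, 0]
  [0, 0, 4, 1]
  [0, 0, 0, 4]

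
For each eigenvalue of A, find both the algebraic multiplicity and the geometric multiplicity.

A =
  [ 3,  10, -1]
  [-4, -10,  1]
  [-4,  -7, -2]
λ = -3: alg = 3, geom = 1

Step 1 — factor the characteristic polynomial to read off the algebraic multiplicities:
  χ_A(x) = (x + 3)^3

Step 2 — compute geometric multiplicities via the rank-nullity identity g(λ) = n − rank(A − λI):
  rank(A − (-3)·I) = 2, so dim ker(A − (-3)·I) = n − 2 = 1

Summary:
  λ = -3: algebraic multiplicity = 3, geometric multiplicity = 1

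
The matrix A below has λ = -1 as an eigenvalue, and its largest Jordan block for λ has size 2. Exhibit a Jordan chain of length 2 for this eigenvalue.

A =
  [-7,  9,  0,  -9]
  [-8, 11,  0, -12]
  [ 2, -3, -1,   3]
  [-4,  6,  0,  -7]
A Jordan chain for λ = -1 of length 2:
v_1 = (-6, -8, 2, -4)ᵀ
v_2 = (1, 0, 0, 0)ᵀ

Let N = A − (-1)·I. We want v_2 with N^2 v_2 = 0 but N^1 v_2 ≠ 0; then v_{j-1} := N · v_j for j = 2, …, 2.

Pick v_2 = (1, 0, 0, 0)ᵀ.
Then v_1 = N · v_2 = (-6, -8, 2, -4)ᵀ.

Sanity check: (A − (-1)·I) v_1 = (0, 0, 0, 0)ᵀ = 0. ✓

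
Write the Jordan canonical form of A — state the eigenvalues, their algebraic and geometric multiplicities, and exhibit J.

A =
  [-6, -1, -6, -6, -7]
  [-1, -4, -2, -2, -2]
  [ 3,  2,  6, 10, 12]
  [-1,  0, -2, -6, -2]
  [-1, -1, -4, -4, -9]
J_2(-4) ⊕ J_1(-4) ⊕ J_1(-4) ⊕ J_1(-3)

The characteristic polynomial is
  det(x·I − A) = x^5 + 19*x^4 + 144*x^3 + 544*x^2 + 1024*x + 768 = (x + 3)*(x + 4)^4

Eigenvalues and multiplicities (the geometric multiplicity of λ is n − rank(A − λI), which equals the number of Jordan blocks for λ):
  λ = -4: algebraic multiplicity = 4, geometric multiplicity = 3
  λ = -3: algebraic multiplicity = 1, geometric multiplicity = 1

Determining the block sizes for each eigenvalue:
  λ = -4: 3 blocks summing to 4 forces exactly one block of size 2 and the rest size 1 → block sizes [2, 1, 1]
  λ = -3: one block (gm = 1), so the single block has size am = 1 → block sizes [1]

Assembling the blocks gives a Jordan form
J =
  [-4,  1,  0,  0,  0]
  [ 0, -4,  0,  0,  0]
  [ 0,  0, -4,  0,  0]
  [ 0,  0,  0, -4,  0]
  [ 0,  0,  0,  0, -3]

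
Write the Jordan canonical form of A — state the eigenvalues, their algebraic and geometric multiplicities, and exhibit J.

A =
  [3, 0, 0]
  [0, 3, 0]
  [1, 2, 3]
J_2(3) ⊕ J_1(3)

The characteristic polynomial is
  det(x·I − A) = x^3 - 9*x^2 + 27*x - 27 = (x - 3)^3

Eigenvalues and multiplicities (the geometric multiplicity of λ is n − rank(A − λI), which equals the number of Jordan blocks for λ):
  λ = 3: algebraic multiplicity = 3, geometric multiplicity = 2

Determining the block sizes for each eigenvalue:
  λ = 3: 2 blocks summing to 3 forces exactly one block of size 2 and the rest size 1 → block sizes [2, 1]

Assembling the blocks gives a Jordan form
J =
  [3, 1, 0]
  [0, 3, 0]
  [0, 0, 3]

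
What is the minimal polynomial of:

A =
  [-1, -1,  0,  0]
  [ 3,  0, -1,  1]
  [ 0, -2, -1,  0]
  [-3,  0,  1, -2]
x^3 + 3*x^2 + 3*x + 1

The characteristic polynomial is χ_A(x) = (x + 1)^4, so the eigenvalues are known. The minimal polynomial is
  m_A(x) = Π_λ (x − λ)^{k_λ}
where k_λ is the size of the *largest* Jordan block for λ (equivalently, the smallest k with (A − λI)^k v = 0 for every generalised eigenvector v of λ).

  λ = -1: largest Jordan block has size 3, contributing (x + 1)^3

So m_A(x) = (x + 1)^3 = x^3 + 3*x^2 + 3*x + 1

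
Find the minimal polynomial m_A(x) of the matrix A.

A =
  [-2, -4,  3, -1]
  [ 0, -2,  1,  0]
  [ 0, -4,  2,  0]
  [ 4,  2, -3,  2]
x^3

The characteristic polynomial is χ_A(x) = x^4, so the eigenvalues are known. The minimal polynomial is
  m_A(x) = Π_λ (x − λ)^{k_λ}
where k_λ is the size of the *largest* Jordan block for λ (equivalently, the smallest k with (A − λI)^k v = 0 for every generalised eigenvector v of λ).

  λ = 0: largest Jordan block has size 3, contributing (x − 0)^3

So m_A(x) = x^3 = x^3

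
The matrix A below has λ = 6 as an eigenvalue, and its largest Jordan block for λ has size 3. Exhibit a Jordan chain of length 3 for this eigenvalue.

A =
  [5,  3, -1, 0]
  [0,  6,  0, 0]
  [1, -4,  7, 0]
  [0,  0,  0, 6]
A Jordan chain for λ = 6 of length 3:
v_1 = (1, 0, -1, 0)ᵀ
v_2 = (3, 0, -4, 0)ᵀ
v_3 = (0, 1, 0, 0)ᵀ

Let N = A − (6)·I. We want v_3 with N^3 v_3 = 0 but N^2 v_3 ≠ 0; then v_{j-1} := N · v_j for j = 3, …, 2.

Pick v_3 = (0, 1, 0, 0)ᵀ.
Then v_2 = N · v_3 = (3, 0, -4, 0)ᵀ.
Then v_1 = N · v_2 = (1, 0, -1, 0)ᵀ.

Sanity check: (A − (6)·I) v_1 = (0, 0, 0, 0)ᵀ = 0. ✓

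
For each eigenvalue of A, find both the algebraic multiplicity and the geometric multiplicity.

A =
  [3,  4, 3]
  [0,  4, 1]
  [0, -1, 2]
λ = 3: alg = 3, geom = 1

Step 1 — factor the characteristic polynomial to read off the algebraic multiplicities:
  χ_A(x) = (x - 3)^3

Step 2 — compute geometric multiplicities via the rank-nullity identity g(λ) = n − rank(A − λI):
  rank(A − (3)·I) = 2, so dim ker(A − (3)·I) = n − 2 = 1

Summary:
  λ = 3: algebraic multiplicity = 3, geometric multiplicity = 1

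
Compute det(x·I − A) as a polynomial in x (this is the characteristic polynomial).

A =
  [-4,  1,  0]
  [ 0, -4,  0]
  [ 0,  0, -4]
x^3 + 12*x^2 + 48*x + 64

Expanding det(x·I − A) (e.g. by cofactor expansion or by noting that A is similar to its Jordan form J, which has the same characteristic polynomial as A) gives
  χ_A(x) = x^3 + 12*x^2 + 48*x + 64
which factors as (x + 4)^3. The eigenvalues (with algebraic multiplicities) are λ = -4 with multiplicity 3.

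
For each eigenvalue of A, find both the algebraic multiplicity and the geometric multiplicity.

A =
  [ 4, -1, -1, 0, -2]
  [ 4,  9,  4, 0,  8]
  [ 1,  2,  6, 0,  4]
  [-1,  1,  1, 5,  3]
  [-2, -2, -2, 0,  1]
λ = 5: alg = 5, geom = 2

Step 1 — factor the characteristic polynomial to read off the algebraic multiplicities:
  χ_A(x) = (x - 5)^5

Step 2 — compute geometric multiplicities via the rank-nullity identity g(λ) = n − rank(A − λI):
  rank(A − (5)·I) = 3, so dim ker(A − (5)·I) = n − 3 = 2

Summary:
  λ = 5: algebraic multiplicity = 5, geometric multiplicity = 2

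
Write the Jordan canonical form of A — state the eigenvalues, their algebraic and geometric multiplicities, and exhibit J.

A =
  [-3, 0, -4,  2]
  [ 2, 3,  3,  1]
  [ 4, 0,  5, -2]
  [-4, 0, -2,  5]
J_1(1) ⊕ J_2(3) ⊕ J_1(3)

The characteristic polynomial is
  det(x·I − A) = x^4 - 10*x^3 + 36*x^2 - 54*x + 27 = (x - 3)^3*(x - 1)

Eigenvalues and multiplicities (the geometric multiplicity of λ is n − rank(A − λI), which equals the number of Jordan blocks for λ):
  λ = 1: algebraic multiplicity = 1, geometric multiplicity = 1
  λ = 3: algebraic multiplicity = 3, geometric multiplicity = 2

Determining the block sizes for each eigenvalue:
  λ = 1: one block (gm = 1), so the single block has size am = 1 → block sizes [1]
  λ = 3: 2 blocks summing to 3 forces exactly one block of size 2 and the rest size 1 → block sizes [2, 1]

Assembling the blocks gives a Jordan form
J =
  [1, 0, 0, 0]
  [0, 3, 1, 0]
  [0, 0, 3, 0]
  [0, 0, 0, 3]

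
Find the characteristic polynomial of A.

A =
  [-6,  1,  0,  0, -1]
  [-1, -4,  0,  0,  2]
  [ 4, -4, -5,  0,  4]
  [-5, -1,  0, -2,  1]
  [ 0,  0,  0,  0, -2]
x^5 + 19*x^4 + 139*x^3 + 485*x^2 + 800*x + 500

Expanding det(x·I − A) (e.g. by cofactor expansion or by noting that A is similar to its Jordan form J, which has the same characteristic polynomial as A) gives
  χ_A(x) = x^5 + 19*x^4 + 139*x^3 + 485*x^2 + 800*x + 500
which factors as (x + 2)^2*(x + 5)^3. The eigenvalues (with algebraic multiplicities) are λ = -5 with multiplicity 3, λ = -2 with multiplicity 2.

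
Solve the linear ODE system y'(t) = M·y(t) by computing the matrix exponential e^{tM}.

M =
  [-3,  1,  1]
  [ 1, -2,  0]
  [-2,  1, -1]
e^{tM} =
  [-t*exp(-2*t) + exp(-2*t), t*exp(-2*t), t*exp(-2*t)]
  [-t^2*exp(-2*t)/2 + t*exp(-2*t), t^2*exp(-2*t)/2 + exp(-2*t), t^2*exp(-2*t)/2]
  [t^2*exp(-2*t)/2 - 2*t*exp(-2*t), -t^2*exp(-2*t)/2 + t*exp(-2*t), -t^2*exp(-2*t)/2 + t*exp(-2*t) + exp(-2*t)]

Strategy: write M = P · J · P⁻¹ where J is a Jordan canonical form, so e^{tM} = P · e^{tJ} · P⁻¹, and e^{tJ} can be computed block-by-block.

M has Jordan form
J =
  [-2,  1,  0]
  [ 0, -2,  1]
  [ 0,  0, -2]
(up to reordering of blocks).

Per-block formulas:
  For a 3×3 Jordan block J_3(-2): exp(t · J_3(-2)) = e^(-2t)·(I + t·N + (t^2/2)·N^2), where N is the 3×3 nilpotent shift.

After assembling e^{tJ} and conjugating by P, we get:

e^{tM} =
  [-t*exp(-2*t) + exp(-2*t), t*exp(-2*t), t*exp(-2*t)]
  [-t^2*exp(-2*t)/2 + t*exp(-2*t), t^2*exp(-2*t)/2 + exp(-2*t), t^2*exp(-2*t)/2]
  [t^2*exp(-2*t)/2 - 2*t*exp(-2*t), -t^2*exp(-2*t)/2 + t*exp(-2*t), -t^2*exp(-2*t)/2 + t*exp(-2*t) + exp(-2*t)]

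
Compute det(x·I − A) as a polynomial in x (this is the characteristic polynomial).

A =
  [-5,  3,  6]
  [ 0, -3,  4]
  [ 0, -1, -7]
x^3 + 15*x^2 + 75*x + 125

Expanding det(x·I − A) (e.g. by cofactor expansion or by noting that A is similar to its Jordan form J, which has the same characteristic polynomial as A) gives
  χ_A(x) = x^3 + 15*x^2 + 75*x + 125
which factors as (x + 5)^3. The eigenvalues (with algebraic multiplicities) are λ = -5 with multiplicity 3.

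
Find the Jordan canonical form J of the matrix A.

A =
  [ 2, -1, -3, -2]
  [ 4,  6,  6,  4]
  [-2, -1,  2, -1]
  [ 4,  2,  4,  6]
J_3(4) ⊕ J_1(4)

The characteristic polynomial is
  det(x·I − A) = x^4 - 16*x^3 + 96*x^2 - 256*x + 256 = (x - 4)^4

Eigenvalues and multiplicities (the geometric multiplicity of λ is n − rank(A − λI), which equals the number of Jordan blocks for λ):
  λ = 4: algebraic multiplicity = 4, geometric multiplicity = 2

Determining the block sizes for each eigenvalue:
  λ = 4: with am = 4 and gm = 2, the partition is not yet determined (e.g. several partitions of 4 into 2 parts exist). Let N = A − (4)·I. Computing rank(N^1) = 2, rank(N^2) = 1, rank(N^3) = 0; the number of blocks of size ≥ j is rank(N^{j−1}) − rank(N^j), giving [2, 1, 1]. So we have 1 block(s) of size 3, 1 block(s) of size 1 → block sizes [3, 1]

Assembling the blocks gives a Jordan form
J =
  [4, 1, 0, 0]
  [0, 4, 1, 0]
  [0, 0, 4, 0]
  [0, 0, 0, 4]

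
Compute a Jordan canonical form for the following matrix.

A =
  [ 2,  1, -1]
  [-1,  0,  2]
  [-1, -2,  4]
J_3(2)

The characteristic polynomial is
  det(x·I − A) = x^3 - 6*x^2 + 12*x - 8 = (x - 2)^3

Eigenvalues and multiplicities (the geometric multiplicity of λ is n − rank(A − λI), which equals the number of Jordan blocks for λ):
  λ = 2: algebraic multiplicity = 3, geometric multiplicity = 1

Determining the block sizes for each eigenvalue:
  λ = 2: one block (gm = 1), so the single block has size am = 3 → block sizes [3]

Assembling the blocks gives a Jordan form
J =
  [2, 1, 0]
  [0, 2, 1]
  [0, 0, 2]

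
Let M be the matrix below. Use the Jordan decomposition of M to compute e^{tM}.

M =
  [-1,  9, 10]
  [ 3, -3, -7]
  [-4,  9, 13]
e^{tM} =
  [3*t^2*exp(3*t)/2 - 4*t*exp(3*t) + exp(3*t), 9*t*exp(3*t), -3*t^2*exp(3*t)/2 + 10*t*exp(3*t)]
  [-t^2*exp(3*t) + 3*t*exp(3*t), -6*t*exp(3*t) + exp(3*t), t^2*exp(3*t) - 7*t*exp(3*t)]
  [3*t^2*exp(3*t)/2 - 4*t*exp(3*t), 9*t*exp(3*t), -3*t^2*exp(3*t)/2 + 10*t*exp(3*t) + exp(3*t)]

Strategy: write M = P · J · P⁻¹ where J is a Jordan canonical form, so e^{tM} = P · e^{tJ} · P⁻¹, and e^{tJ} can be computed block-by-block.

M has Jordan form
J =
  [3, 1, 0]
  [0, 3, 1]
  [0, 0, 3]
(up to reordering of blocks).

Per-block formulas:
  For a 3×3 Jordan block J_3(3): exp(t · J_3(3)) = e^(3t)·(I + t·N + (t^2/2)·N^2), where N is the 3×3 nilpotent shift.

After assembling e^{tJ} and conjugating by P, we get:

e^{tM} =
  [3*t^2*exp(3*t)/2 - 4*t*exp(3*t) + exp(3*t), 9*t*exp(3*t), -3*t^2*exp(3*t)/2 + 10*t*exp(3*t)]
  [-t^2*exp(3*t) + 3*t*exp(3*t), -6*t*exp(3*t) + exp(3*t), t^2*exp(3*t) - 7*t*exp(3*t)]
  [3*t^2*exp(3*t)/2 - 4*t*exp(3*t), 9*t*exp(3*t), -3*t^2*exp(3*t)/2 + 10*t*exp(3*t) + exp(3*t)]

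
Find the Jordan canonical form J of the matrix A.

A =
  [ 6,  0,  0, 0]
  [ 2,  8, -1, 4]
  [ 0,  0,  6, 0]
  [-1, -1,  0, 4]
J_3(6) ⊕ J_1(6)

The characteristic polynomial is
  det(x·I − A) = x^4 - 24*x^3 + 216*x^2 - 864*x + 1296 = (x - 6)^4

Eigenvalues and multiplicities (the geometric multiplicity of λ is n − rank(A − λI), which equals the number of Jordan blocks for λ):
  λ = 6: algebraic multiplicity = 4, geometric multiplicity = 2

Determining the block sizes for each eigenvalue:
  λ = 6: with am = 4 and gm = 2, the partition is not yet determined (e.g. several partitions of 4 into 2 parts exist). Let N = A − (6)·I. Computing rank(N^1) = 2, rank(N^2) = 1, rank(N^3) = 0; the number of blocks of size ≥ j is rank(N^{j−1}) − rank(N^j), giving [2, 1, 1]. So we have 1 block(s) of size 3, 1 block(s) of size 1 → block sizes [3, 1]

Assembling the blocks gives a Jordan form
J =
  [6, 1, 0, 0]
  [0, 6, 1, 0]
  [0, 0, 6, 0]
  [0, 0, 0, 6]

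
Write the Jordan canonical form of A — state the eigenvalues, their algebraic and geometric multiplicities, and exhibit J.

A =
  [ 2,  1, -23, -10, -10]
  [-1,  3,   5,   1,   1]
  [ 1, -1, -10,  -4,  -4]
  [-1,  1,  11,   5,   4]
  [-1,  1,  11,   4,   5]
J_3(1) ⊕ J_1(1) ⊕ J_1(1)

The characteristic polynomial is
  det(x·I − A) = x^5 - 5*x^4 + 10*x^3 - 10*x^2 + 5*x - 1 = (x - 1)^5

Eigenvalues and multiplicities (the geometric multiplicity of λ is n − rank(A − λI), which equals the number of Jordan blocks for λ):
  λ = 1: algebraic multiplicity = 5, geometric multiplicity = 3

Determining the block sizes for each eigenvalue:
  λ = 1: with am = 5 and gm = 3, the partition is not yet determined (e.g. several partitions of 5 into 3 parts exist). Let N = A − (1)·I. Computing rank(N^1) = 2, rank(N^2) = 1, rank(N^3) = 0; the number of blocks of size ≥ j is rank(N^{j−1}) − rank(N^j), giving [3, 1, 1]. So we have 1 block(s) of size 3, 2 block(s) of size 1 → block sizes [3, 1, 1]

Assembling the blocks gives a Jordan form
J =
  [1, 1, 0, 0, 0]
  [0, 1, 1, 0, 0]
  [0, 0, 1, 0, 0]
  [0, 0, 0, 1, 0]
  [0, 0, 0, 0, 1]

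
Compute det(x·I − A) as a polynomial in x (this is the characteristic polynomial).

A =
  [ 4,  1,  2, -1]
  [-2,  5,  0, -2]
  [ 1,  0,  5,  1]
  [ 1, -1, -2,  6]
x^4 - 20*x^3 + 150*x^2 - 500*x + 625

Expanding det(x·I − A) (e.g. by cofactor expansion or by noting that A is similar to its Jordan form J, which has the same characteristic polynomial as A) gives
  χ_A(x) = x^4 - 20*x^3 + 150*x^2 - 500*x + 625
which factors as (x - 5)^4. The eigenvalues (with algebraic multiplicities) are λ = 5 with multiplicity 4.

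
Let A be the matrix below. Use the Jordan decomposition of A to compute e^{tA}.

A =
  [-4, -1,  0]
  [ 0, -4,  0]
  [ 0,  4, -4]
e^{tA} =
  [exp(-4*t), -t*exp(-4*t), 0]
  [0, exp(-4*t), 0]
  [0, 4*t*exp(-4*t), exp(-4*t)]

Strategy: write A = P · J · P⁻¹ where J is a Jordan canonical form, so e^{tA} = P · e^{tJ} · P⁻¹, and e^{tJ} can be computed block-by-block.

A has Jordan form
J =
  [-4,  1,  0]
  [ 0, -4,  0]
  [ 0,  0, -4]
(up to reordering of blocks).

Per-block formulas:
  For a 1×1 block at λ = -4: exp(t · [-4]) = [e^(-4t)].
  For a 2×2 Jordan block J_2(-4): exp(t · J_2(-4)) = e^(-4t)·(I + t·N), where N is the 2×2 nilpotent shift.

After assembling e^{tJ} and conjugating by P, we get:

e^{tA} =
  [exp(-4*t), -t*exp(-4*t), 0]
  [0, exp(-4*t), 0]
  [0, 4*t*exp(-4*t), exp(-4*t)]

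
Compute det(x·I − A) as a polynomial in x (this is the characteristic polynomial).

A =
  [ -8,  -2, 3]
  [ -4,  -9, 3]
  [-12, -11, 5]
x^3 + 12*x^2 + 48*x + 64

Expanding det(x·I − A) (e.g. by cofactor expansion or by noting that A is similar to its Jordan form J, which has the same characteristic polynomial as A) gives
  χ_A(x) = x^3 + 12*x^2 + 48*x + 64
which factors as (x + 4)^3. The eigenvalues (with algebraic multiplicities) are λ = -4 with multiplicity 3.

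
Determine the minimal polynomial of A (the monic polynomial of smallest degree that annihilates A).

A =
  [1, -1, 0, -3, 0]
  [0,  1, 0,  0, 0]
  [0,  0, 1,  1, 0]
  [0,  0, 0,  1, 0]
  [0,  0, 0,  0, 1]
x^2 - 2*x + 1

The characteristic polynomial is χ_A(x) = (x - 1)^5, so the eigenvalues are known. The minimal polynomial is
  m_A(x) = Π_λ (x − λ)^{k_λ}
where k_λ is the size of the *largest* Jordan block for λ (equivalently, the smallest k with (A − λI)^k v = 0 for every generalised eigenvector v of λ).

  λ = 1: largest Jordan block has size 2, contributing (x − 1)^2

So m_A(x) = (x - 1)^2 = x^2 - 2*x + 1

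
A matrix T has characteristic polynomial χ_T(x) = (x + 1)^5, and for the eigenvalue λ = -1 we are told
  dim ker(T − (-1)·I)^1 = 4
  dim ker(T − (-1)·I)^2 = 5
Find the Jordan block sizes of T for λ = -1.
Block sizes for λ = -1: [2, 1, 1, 1]

From the dimensions of kernels of powers, the number of Jordan blocks of size at least j is d_j − d_{j−1} where d_j = dim ker(N^j) (with d_0 = 0). Computing the differences gives [4, 1].
The number of blocks of size exactly k is (#blocks of size ≥ k) − (#blocks of size ≥ k + 1), so the partition is: 3 block(s) of size 1, 1 block(s) of size 2.
In nonincreasing order the block sizes are [2, 1, 1, 1].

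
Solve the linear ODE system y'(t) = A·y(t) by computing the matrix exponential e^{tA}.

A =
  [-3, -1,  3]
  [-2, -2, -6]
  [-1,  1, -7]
e^{tA} =
  [t*exp(-4*t) + exp(-4*t), -t*exp(-4*t), 3*t*exp(-4*t)]
  [-2*t*exp(-4*t), 2*t*exp(-4*t) + exp(-4*t), -6*t*exp(-4*t)]
  [-t*exp(-4*t), t*exp(-4*t), -3*t*exp(-4*t) + exp(-4*t)]

Strategy: write A = P · J · P⁻¹ where J is a Jordan canonical form, so e^{tA} = P · e^{tJ} · P⁻¹, and e^{tJ} can be computed block-by-block.

A has Jordan form
J =
  [-4,  1,  0]
  [ 0, -4,  0]
  [ 0,  0, -4]
(up to reordering of blocks).

Per-block formulas:
  For a 1×1 block at λ = -4: exp(t · [-4]) = [e^(-4t)].
  For a 2×2 Jordan block J_2(-4): exp(t · J_2(-4)) = e^(-4t)·(I + t·N), where N is the 2×2 nilpotent shift.

After assembling e^{tJ} and conjugating by P, we get:

e^{tA} =
  [t*exp(-4*t) + exp(-4*t), -t*exp(-4*t), 3*t*exp(-4*t)]
  [-2*t*exp(-4*t), 2*t*exp(-4*t) + exp(-4*t), -6*t*exp(-4*t)]
  [-t*exp(-4*t), t*exp(-4*t), -3*t*exp(-4*t) + exp(-4*t)]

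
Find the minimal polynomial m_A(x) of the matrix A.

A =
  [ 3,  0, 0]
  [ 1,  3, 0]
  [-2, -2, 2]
x^3 - 8*x^2 + 21*x - 18

The characteristic polynomial is χ_A(x) = (x - 3)^2*(x - 2), so the eigenvalues are known. The minimal polynomial is
  m_A(x) = Π_λ (x − λ)^{k_λ}
where k_λ is the size of the *largest* Jordan block for λ (equivalently, the smallest k with (A − λI)^k v = 0 for every generalised eigenvector v of λ).

  λ = 2: largest Jordan block has size 1, contributing (x − 2)
  λ = 3: largest Jordan block has size 2, contributing (x − 3)^2

So m_A(x) = (x - 3)^2*(x - 2) = x^3 - 8*x^2 + 21*x - 18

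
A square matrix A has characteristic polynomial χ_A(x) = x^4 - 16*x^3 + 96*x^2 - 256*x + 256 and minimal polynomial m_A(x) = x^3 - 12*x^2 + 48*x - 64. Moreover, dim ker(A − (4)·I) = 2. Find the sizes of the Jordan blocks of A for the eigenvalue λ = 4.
Block sizes for λ = 4: [3, 1]

Step 1 — from the characteristic polynomial, algebraic multiplicity of λ = 4 is 4. From dim ker(A − (4)·I) = 2, there are exactly 2 Jordan blocks for λ = 4.
Step 2 — from the minimal polynomial, the factor (x − 4)^3 tells us the largest block for λ = 4 has size 3.
Step 3 — with total size 4, 2 blocks, and largest block 3, the block sizes (in nonincreasing order) are [3, 1].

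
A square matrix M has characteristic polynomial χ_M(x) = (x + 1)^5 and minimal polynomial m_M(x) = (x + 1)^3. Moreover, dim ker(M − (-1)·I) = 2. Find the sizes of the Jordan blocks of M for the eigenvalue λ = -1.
Block sizes for λ = -1: [3, 2]

Step 1 — from the characteristic polynomial, algebraic multiplicity of λ = -1 is 5. From dim ker(M − (-1)·I) = 2, there are exactly 2 Jordan blocks for λ = -1.
Step 2 — from the minimal polynomial, the factor (x + 1)^3 tells us the largest block for λ = -1 has size 3.
Step 3 — with total size 5, 2 blocks, and largest block 3, the block sizes (in nonincreasing order) are [3, 2].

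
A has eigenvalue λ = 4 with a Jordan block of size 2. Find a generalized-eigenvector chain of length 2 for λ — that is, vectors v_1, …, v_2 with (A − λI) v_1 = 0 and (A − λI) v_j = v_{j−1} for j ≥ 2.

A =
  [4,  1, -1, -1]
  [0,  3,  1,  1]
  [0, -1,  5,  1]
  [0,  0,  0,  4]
A Jordan chain for λ = 4 of length 2:
v_1 = (1, -1, -1, 0)ᵀ
v_2 = (0, 1, 0, 0)ᵀ

Let N = A − (4)·I. We want v_2 with N^2 v_2 = 0 but N^1 v_2 ≠ 0; then v_{j-1} := N · v_j for j = 2, …, 2.

Pick v_2 = (0, 1, 0, 0)ᵀ.
Then v_1 = N · v_2 = (1, -1, -1, 0)ᵀ.

Sanity check: (A − (4)·I) v_1 = (0, 0, 0, 0)ᵀ = 0. ✓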